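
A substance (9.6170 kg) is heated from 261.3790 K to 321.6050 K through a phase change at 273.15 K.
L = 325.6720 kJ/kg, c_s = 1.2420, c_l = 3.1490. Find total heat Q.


Q1 (sensible, solid) = 9.6170 * 1.2420 * 11.7710 = 140.5965 kJ
Q2 (latent) = 9.6170 * 325.6720 = 3131.9876 kJ
Q3 (sensible, liquid) = 9.6170 * 3.1490 * 48.4550 = 1467.4080 kJ
Q_total = 4739.9921 kJ

4739.9921 kJ


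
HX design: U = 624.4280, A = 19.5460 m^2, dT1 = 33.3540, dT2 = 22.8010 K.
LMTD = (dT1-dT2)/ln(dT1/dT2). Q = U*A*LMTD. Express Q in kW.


LMTD = 27.7438 K
Q = 624.4280 * 19.5460 * 27.7438 = 338614.9786 W = 338.6150 kW

338.6150 kW


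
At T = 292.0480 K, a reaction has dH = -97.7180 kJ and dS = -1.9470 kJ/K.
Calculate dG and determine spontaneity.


T*dS = 292.0480 * -1.9470 = -568.6175 kJ
dG = -97.7180 + 568.6175 = 470.8995 kJ (non-spontaneous)

dG = 470.8995 kJ, non-spontaneous


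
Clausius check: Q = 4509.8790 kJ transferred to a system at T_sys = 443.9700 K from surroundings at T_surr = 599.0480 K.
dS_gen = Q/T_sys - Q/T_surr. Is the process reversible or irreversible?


dS_sys = 4509.8790/443.9700 = 10.1581 kJ/K
dS_surr = -4509.8790/599.0480 = -7.5284 kJ/K
dS_gen = 10.1581 - 7.5284 = 2.6297 kJ/K (irreversible)

dS_gen = 2.6297 kJ/K, irreversible


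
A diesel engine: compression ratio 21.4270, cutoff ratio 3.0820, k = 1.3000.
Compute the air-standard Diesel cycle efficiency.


r^(k-1) = 2.5078
rc^k = 4.3200
eta = 0.5109 = 51.0870%

51.0870%


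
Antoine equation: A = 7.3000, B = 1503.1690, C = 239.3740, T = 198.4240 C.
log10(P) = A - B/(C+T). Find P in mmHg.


C+T = 437.7980
B/(C+T) = 3.4335
log10(P) = 7.3000 - 3.4335 = 3.8665
P = 10^3.8665 = 7354.0035 mmHg

7354.0035 mmHg


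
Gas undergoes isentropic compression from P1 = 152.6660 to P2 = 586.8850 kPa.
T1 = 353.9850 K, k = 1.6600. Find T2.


(k-1)/k = 0.3976
(P2/P1)^exp = 1.7081
T2 = 353.9850 * 1.7081 = 604.6443 K

604.6443 K


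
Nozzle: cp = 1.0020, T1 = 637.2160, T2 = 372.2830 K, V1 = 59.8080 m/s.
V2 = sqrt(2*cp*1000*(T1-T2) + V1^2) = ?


dT = 264.9330 K
2*cp*1000*dT = 530925.7320
V1^2 = 3576.9969
V2 = sqrt(534502.7289) = 731.0969 m/s

731.0969 m/s


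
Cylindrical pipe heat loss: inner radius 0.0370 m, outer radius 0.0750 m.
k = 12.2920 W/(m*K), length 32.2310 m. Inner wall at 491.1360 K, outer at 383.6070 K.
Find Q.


dT = 107.5290 K
ln(ro/ri) = 0.7066
Q = 2*pi*12.2920*32.2310*107.5290 / 0.7066 = 378831.8542 W

378831.8542 W


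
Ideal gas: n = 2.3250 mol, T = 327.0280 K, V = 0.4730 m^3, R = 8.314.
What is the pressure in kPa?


P = nRT/V = 2.3250 * 8.314 * 327.0280 / 0.4730
= 6321.4676 / 0.4730 = 13364.6249 Pa = 13.3646 kPa

13.3646 kPa


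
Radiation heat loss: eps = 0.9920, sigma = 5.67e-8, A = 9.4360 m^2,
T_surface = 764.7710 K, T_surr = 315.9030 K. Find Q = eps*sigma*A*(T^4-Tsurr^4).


T^4 = 3.4208e+11
Tsurr^4 = 9.9590e+09
Q = 0.9920 * 5.67e-8 * 9.4360 * 3.3212e+11 = 176269.3984 W

176269.3984 W


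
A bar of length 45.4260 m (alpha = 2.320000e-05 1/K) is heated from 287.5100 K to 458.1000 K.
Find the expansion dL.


dT = 170.5900 K
dL = 2.320000e-05 * 45.4260 * 170.5900 = 0.179782 m
L_final = 45.605782 m

dL = 0.179782 m


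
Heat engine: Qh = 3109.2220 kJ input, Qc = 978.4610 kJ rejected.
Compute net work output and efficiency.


W = 3109.2220 - 978.4610 = 2130.7610 kJ
eta = 2130.7610 / 3109.2220 = 0.6853 = 68.5304%

W = 2130.7610 kJ, eta = 68.5304%


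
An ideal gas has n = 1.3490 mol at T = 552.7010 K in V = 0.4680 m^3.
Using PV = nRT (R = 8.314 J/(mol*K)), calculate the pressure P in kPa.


P = nRT/V = 1.3490 * 8.314 * 552.7010 / 0.4680
= 6198.8656 / 0.4680 = 13245.4393 Pa = 13.2454 kPa

13.2454 kPa


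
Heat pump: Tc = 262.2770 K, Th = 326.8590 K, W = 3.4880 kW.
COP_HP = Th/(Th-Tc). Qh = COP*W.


COP = 326.8590 / 64.5820 = 5.0611
Qh = 5.0611 * 3.4880 = 17.6533 kW

COP = 5.0611, Qh = 17.6533 kW


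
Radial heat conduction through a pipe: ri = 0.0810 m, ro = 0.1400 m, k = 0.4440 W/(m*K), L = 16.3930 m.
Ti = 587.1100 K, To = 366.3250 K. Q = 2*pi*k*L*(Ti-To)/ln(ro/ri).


dT = 220.7850 K
ln(ro/ri) = 0.5472
Q = 2*pi*0.4440*16.3930*220.7850 / 0.5472 = 18452.2825 W

18452.2825 W


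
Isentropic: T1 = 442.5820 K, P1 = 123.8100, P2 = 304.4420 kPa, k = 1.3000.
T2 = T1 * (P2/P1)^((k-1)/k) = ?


(k-1)/k = 0.2308
(P2/P1)^exp = 1.2308
T2 = 442.5820 * 1.2308 = 544.7115 K

544.7115 K


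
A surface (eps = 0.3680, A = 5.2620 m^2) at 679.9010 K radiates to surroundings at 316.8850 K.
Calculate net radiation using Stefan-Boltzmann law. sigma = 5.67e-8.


T^4 = 2.1369e+11
Tsurr^4 = 1.0083e+10
Q = 0.3680 * 5.67e-8 * 5.2620 * 2.0361e+11 = 22354.8641 W

22354.8641 W


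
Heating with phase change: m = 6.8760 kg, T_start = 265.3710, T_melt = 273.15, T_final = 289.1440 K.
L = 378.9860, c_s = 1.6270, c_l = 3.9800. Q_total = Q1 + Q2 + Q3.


Q1 (sensible, solid) = 6.8760 * 1.6270 * 7.7790 = 87.0256 kJ
Q2 (latent) = 6.8760 * 378.9860 = 2605.9077 kJ
Q3 (sensible, liquid) = 6.8760 * 3.9800 * 15.9940 = 437.6995 kJ
Q_total = 3130.6329 kJ

3130.6329 kJ


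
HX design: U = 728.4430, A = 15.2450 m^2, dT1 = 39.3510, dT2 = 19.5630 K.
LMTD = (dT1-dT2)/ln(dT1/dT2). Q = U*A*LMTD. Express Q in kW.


LMTD = 28.3138 K
Q = 728.4430 * 15.2450 * 28.3138 = 314428.1692 W = 314.4282 kW

314.4282 kW


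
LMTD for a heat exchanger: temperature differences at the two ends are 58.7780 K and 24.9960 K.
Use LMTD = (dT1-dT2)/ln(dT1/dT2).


dT1/dT2 = 2.3515
ln(dT1/dT2) = 0.8551
LMTD = 33.7820 / 0.8551 = 39.5087 K

39.5087 K


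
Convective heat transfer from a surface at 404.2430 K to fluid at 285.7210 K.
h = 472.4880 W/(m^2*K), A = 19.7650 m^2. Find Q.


dT = 118.5220 K
Q = 472.4880 * 19.7650 * 118.5220 = 1106844.4024 W

1106844.4024 W


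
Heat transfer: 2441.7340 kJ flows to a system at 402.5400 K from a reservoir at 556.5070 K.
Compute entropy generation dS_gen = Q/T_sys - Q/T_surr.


dS_sys = 2441.7340/402.5400 = 6.0658 kJ/K
dS_surr = -2441.7340/556.5070 = -4.3876 kJ/K
dS_gen = 6.0658 - 4.3876 = 1.6782 kJ/K (irreversible)

dS_gen = 1.6782 kJ/K, irreversible


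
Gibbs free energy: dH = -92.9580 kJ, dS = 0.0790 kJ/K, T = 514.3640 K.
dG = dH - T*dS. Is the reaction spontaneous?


T*dS = 514.3640 * 0.0790 = 40.6348 kJ
dG = -92.9580 - 40.6348 = -133.5928 kJ (spontaneous)

dG = -133.5928 kJ, spontaneous


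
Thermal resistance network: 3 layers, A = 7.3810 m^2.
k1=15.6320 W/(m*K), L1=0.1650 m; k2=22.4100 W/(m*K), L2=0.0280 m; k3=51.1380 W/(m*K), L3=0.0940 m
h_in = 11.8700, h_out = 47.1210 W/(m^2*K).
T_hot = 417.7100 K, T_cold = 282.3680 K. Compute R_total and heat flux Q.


R_conv_in = 1/(11.8700*7.3810) = 0.0114
R_1 = 0.1650/(15.6320*7.3810) = 0.0014
R_2 = 0.0280/(22.4100*7.3810) = 0.0002
R_3 = 0.0940/(51.1380*7.3810) = 0.0002
R_conv_out = 1/(47.1210*7.3810) = 0.0029
R_total = 0.0161 K/W
Q = 135.3420 / 0.0161 = 8386.8046 W

R_total = 0.0161 K/W, Q = 8386.8046 W


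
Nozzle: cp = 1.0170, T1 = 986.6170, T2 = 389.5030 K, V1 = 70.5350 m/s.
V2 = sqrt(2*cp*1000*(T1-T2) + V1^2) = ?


dT = 597.1140 K
2*cp*1000*dT = 1214529.8760
V1^2 = 4975.1862
V2 = sqrt(1219505.0622) = 1104.3120 m/s

1104.3120 m/s


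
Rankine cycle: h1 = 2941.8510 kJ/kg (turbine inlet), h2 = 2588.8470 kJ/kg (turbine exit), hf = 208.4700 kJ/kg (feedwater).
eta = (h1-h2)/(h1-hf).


W = 353.0040 kJ/kg
Q_in = 2733.3810 kJ/kg
eta = 0.1291 = 12.9146%

eta = 12.9146%


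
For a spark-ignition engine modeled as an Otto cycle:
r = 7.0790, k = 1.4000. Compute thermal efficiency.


r^(k-1) = 2.1877
eta = 1 - 1/2.1877 = 0.5429 = 54.2900%

54.2900%


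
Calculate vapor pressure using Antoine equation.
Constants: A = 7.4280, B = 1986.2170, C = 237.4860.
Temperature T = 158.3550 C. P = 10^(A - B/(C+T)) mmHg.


C+T = 395.8410
B/(C+T) = 5.0177
log10(P) = 7.4280 - 5.0177 = 2.4103
P = 10^2.4103 = 257.2088 mmHg

257.2088 mmHg


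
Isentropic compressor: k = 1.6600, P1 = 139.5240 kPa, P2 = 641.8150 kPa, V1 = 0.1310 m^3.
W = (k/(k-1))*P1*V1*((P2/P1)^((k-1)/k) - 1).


(k-1)/k = 0.3976
(P2/P1)^exp = 1.8345
W = 2.5152 * 139.5240 * 0.1310 * (1.8345 - 1) = 38.3608 kJ

38.3608 kJ


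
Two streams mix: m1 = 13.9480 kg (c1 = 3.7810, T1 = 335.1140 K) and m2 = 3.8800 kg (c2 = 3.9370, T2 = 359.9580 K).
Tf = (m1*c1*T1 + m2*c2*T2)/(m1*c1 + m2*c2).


num = 23171.5971
den = 68.0129
Tf = 340.6939 K

340.6939 K


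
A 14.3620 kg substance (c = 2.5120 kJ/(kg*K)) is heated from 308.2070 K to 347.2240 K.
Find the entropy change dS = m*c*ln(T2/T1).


T2/T1 = 1.1266
ln(T2/T1) = 0.1192
dS = 14.3620 * 2.5120 * 0.1192 = 4.3004 kJ/K

4.3004 kJ/K


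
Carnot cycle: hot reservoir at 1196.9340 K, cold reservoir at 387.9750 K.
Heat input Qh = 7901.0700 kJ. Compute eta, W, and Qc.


eta = 1 - 387.9750/1196.9340 = 0.6759
W = 0.6759 * 7901.0700 = 5340.0118 kJ
Qc = 7901.0700 - 5340.0118 = 2561.0582 kJ

eta = 67.5859%, W = 5340.0118 kJ, Qc = 2561.0582 kJ


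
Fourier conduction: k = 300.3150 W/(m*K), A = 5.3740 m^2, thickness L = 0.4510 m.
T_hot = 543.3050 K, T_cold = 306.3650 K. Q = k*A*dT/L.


dT = 236.9400 K
Q = 300.3150 * 5.3740 * 236.9400 / 0.4510 = 847884.1738 W

847884.1738 W


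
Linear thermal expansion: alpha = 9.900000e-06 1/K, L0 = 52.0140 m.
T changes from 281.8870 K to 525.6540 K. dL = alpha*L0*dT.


dT = 243.7670 K
dL = 9.900000e-06 * 52.0140 * 243.7670 = 0.125525 m
L_final = 52.139525 m

dL = 0.125525 m


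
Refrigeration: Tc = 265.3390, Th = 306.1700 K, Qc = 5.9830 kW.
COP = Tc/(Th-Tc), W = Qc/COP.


COP = 265.3390 / 40.8310 = 6.4985
W = 5.9830 / 6.4985 = 0.9207 kW

COP = 6.4985, W = 0.9207 kW


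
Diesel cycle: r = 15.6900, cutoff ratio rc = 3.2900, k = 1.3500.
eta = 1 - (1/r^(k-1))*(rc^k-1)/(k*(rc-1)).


r^(k-1) = 2.6210
rc^k = 4.9913
eta = 0.5074 = 50.7419%

50.7419%


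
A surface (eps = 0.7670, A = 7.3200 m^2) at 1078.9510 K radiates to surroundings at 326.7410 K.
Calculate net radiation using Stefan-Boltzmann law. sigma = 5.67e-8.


T^4 = 1.3552e+12
Tsurr^4 = 1.1398e+10
Q = 0.7670 * 5.67e-8 * 7.3200 * 1.3438e+12 = 427787.8355 W

427787.8355 W


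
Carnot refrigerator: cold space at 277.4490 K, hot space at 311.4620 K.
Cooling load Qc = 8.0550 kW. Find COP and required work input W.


COP = 277.4490 / 34.0130 = 8.1571
W = 8.0550 / 8.1571 = 0.9875 kW

COP = 8.1571, W = 0.9875 kW


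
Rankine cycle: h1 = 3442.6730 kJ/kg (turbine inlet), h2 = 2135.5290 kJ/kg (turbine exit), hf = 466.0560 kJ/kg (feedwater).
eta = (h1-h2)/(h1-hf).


W = 1307.1440 kJ/kg
Q_in = 2976.6170 kJ/kg
eta = 0.4391 = 43.9137%

eta = 43.9137%


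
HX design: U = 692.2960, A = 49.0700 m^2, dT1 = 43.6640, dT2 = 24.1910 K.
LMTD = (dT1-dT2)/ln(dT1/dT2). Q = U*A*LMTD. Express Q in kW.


LMTD = 32.9747 K
Q = 692.2960 * 49.0700 * 32.9747 = 1120183.0502 W = 1120.1831 kW

1120.1831 kW


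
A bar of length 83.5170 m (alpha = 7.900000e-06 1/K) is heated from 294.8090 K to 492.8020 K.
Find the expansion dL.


dT = 197.9930 K
dL = 7.900000e-06 * 83.5170 * 197.9930 = 0.130633 m
L_final = 83.647633 m

dL = 0.130633 m


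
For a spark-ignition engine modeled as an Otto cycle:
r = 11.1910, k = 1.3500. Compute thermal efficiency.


r^(k-1) = 2.3286
eta = 1 - 1/2.3286 = 0.5706 = 57.0567%

57.0567%


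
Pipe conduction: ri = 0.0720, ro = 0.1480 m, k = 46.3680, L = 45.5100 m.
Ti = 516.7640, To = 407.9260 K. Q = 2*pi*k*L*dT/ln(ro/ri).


dT = 108.8380 K
ln(ro/ri) = 0.7205
Q = 2*pi*46.3680*45.5100*108.8380 / 0.7205 = 2002736.5113 W

2002736.5113 W


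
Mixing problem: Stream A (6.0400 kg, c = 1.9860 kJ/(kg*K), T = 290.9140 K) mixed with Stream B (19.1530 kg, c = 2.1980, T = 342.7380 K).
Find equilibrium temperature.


num = 17918.3265
den = 54.0937
Tf = 331.2459 K

331.2459 K


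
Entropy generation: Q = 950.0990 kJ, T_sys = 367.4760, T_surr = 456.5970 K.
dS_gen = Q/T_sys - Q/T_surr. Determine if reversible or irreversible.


dS_sys = 950.0990/367.4760 = 2.5855 kJ/K
dS_surr = -950.0990/456.5970 = -2.0808 kJ/K
dS_gen = 2.5855 - 2.0808 = 0.5046 kJ/K (irreversible)

dS_gen = 0.5046 kJ/K, irreversible


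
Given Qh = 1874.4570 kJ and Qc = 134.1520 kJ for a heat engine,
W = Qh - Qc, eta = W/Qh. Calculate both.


W = 1874.4570 - 134.1520 = 1740.3050 kJ
eta = 1740.3050 / 1874.4570 = 0.9284 = 92.8432%

W = 1740.3050 kJ, eta = 92.8432%


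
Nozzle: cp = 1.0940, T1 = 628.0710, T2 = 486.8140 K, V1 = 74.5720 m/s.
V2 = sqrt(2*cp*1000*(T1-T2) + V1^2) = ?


dT = 141.2570 K
2*cp*1000*dT = 309070.3160
V1^2 = 5560.9832
V2 = sqrt(314631.2992) = 560.9200 m/s

560.9200 m/s


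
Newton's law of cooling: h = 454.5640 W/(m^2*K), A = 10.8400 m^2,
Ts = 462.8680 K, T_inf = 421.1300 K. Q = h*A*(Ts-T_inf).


dT = 41.7380 K
Q = 454.5640 * 10.8400 * 41.7380 = 205662.8998 W

205662.8998 W


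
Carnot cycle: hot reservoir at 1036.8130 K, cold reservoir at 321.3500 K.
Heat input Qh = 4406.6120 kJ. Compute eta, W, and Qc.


eta = 1 - 321.3500/1036.8130 = 0.6901
W = 0.6901 * 4406.6120 = 3040.8259 kJ
Qc = 4406.6120 - 3040.8259 = 1365.7861 kJ

eta = 69.0060%, W = 3040.8259 kJ, Qc = 1365.7861 kJ


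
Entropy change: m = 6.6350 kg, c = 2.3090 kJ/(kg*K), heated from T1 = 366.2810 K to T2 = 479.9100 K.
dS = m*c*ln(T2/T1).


T2/T1 = 1.3102
ln(T2/T1) = 0.2702
dS = 6.6350 * 2.3090 * 0.2702 = 4.1395 kJ/K

4.1395 kJ/K


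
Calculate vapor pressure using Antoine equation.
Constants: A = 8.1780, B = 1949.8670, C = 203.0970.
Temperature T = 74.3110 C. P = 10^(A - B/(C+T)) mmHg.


C+T = 277.4080
B/(C+T) = 7.0289
log10(P) = 8.1780 - 7.0289 = 1.1491
P = 10^1.1491 = 14.0968 mmHg

14.0968 mmHg


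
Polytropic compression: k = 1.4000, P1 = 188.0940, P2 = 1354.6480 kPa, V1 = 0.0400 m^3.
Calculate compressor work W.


(k-1)/k = 0.2857
(P2/P1)^exp = 1.7579
W = 3.5000 * 188.0940 * 0.0400 * (1.7579 - 1) = 19.9570 kJ

19.9570 kJ


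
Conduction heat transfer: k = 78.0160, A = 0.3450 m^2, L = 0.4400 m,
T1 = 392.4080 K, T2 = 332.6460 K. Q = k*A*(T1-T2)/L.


dT = 59.7620 K
Q = 78.0160 * 0.3450 * 59.7620 / 0.4400 = 3655.7393 W

3655.7393 W


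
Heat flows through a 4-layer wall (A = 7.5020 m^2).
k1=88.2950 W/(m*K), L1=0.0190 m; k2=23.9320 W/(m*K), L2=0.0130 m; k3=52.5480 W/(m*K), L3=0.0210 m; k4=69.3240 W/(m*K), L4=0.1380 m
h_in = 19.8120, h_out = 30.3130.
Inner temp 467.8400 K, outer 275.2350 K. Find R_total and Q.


R_conv_in = 1/(19.8120*7.5020) = 0.0067
R_1 = 0.0190/(88.2950*7.5020) = 2.8684e-05
R_2 = 0.0130/(23.9320*7.5020) = 7.2408e-05
R_3 = 0.0210/(52.5480*7.5020) = 5.3270e-05
R_4 = 0.1380/(69.3240*7.5020) = 0.0003
R_conv_out = 1/(30.3130*7.5020) = 0.0044
R_total = 0.0115 K/W
Q = 192.6050 / 0.0115 = 16682.6527 W

R_total = 0.0115 K/W, Q = 16682.6527 W


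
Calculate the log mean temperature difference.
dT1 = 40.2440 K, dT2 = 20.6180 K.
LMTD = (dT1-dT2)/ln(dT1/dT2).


dT1/dT2 = 1.9519
ln(dT1/dT2) = 0.6688
LMTD = 19.6260 / 0.6688 = 29.3453 K

29.3453 K


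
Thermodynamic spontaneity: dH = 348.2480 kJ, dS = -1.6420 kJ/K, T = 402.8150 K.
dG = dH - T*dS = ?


T*dS = 402.8150 * -1.6420 = -661.4222 kJ
dG = 348.2480 + 661.4222 = 1009.6702 kJ (non-spontaneous)

dG = 1009.6702 kJ, non-spontaneous


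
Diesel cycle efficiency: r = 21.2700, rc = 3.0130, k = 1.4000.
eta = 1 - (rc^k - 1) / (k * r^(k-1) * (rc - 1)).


r^(k-1) = 3.3971
rc^k = 4.6838
eta = 0.6152 = 61.5215%

61.5215%


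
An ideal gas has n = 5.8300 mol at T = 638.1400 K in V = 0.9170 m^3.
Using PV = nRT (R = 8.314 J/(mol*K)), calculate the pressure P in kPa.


P = nRT/V = 5.8300 * 8.314 * 638.1400 / 0.9170
= 30931.0414 / 0.9170 = 33730.6886 Pa = 33.7307 kPa

33.7307 kPa


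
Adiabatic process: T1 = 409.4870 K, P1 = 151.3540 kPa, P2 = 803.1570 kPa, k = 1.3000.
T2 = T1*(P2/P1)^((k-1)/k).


(k-1)/k = 0.2308
(P2/P1)^exp = 1.4698
T2 = 409.4870 * 1.4698 = 601.8707 K

601.8707 K


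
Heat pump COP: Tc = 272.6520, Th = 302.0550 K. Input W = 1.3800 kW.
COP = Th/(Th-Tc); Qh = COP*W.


COP = 302.0550 / 29.4030 = 10.2729
Qh = 10.2729 * 1.3800 = 14.1766 kW

COP = 10.2729, Qh = 14.1766 kW


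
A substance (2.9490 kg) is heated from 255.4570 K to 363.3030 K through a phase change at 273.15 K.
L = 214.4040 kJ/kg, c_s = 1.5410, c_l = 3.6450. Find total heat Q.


Q1 (sensible, solid) = 2.9490 * 1.5410 * 17.6930 = 80.4042 kJ
Q2 (latent) = 2.9490 * 214.4040 = 632.2774 kJ
Q3 (sensible, liquid) = 2.9490 * 3.6450 * 90.1530 = 969.0641 kJ
Q_total = 1681.7457 kJ

1681.7457 kJ


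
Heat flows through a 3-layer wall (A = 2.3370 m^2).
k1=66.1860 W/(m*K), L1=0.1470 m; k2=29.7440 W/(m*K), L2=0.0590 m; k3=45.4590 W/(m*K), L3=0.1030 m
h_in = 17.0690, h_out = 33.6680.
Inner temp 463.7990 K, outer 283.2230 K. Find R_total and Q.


R_conv_in = 1/(17.0690*2.3370) = 0.0251
R_1 = 0.1470/(66.1860*2.3370) = 0.0010
R_2 = 0.0590/(29.7440*2.3370) = 0.0008
R_3 = 0.1030/(45.4590*2.3370) = 0.0010
R_conv_out = 1/(33.6680*2.3370) = 0.0127
R_total = 0.0405 K/W
Q = 180.5760 / 0.0405 = 4453.5181 W

R_total = 0.0405 K/W, Q = 4453.5181 W


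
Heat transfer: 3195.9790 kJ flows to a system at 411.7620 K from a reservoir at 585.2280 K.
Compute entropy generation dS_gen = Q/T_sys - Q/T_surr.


dS_sys = 3195.9790/411.7620 = 7.7617 kJ/K
dS_surr = -3195.9790/585.2280 = -5.4611 kJ/K
dS_gen = 7.7617 - 5.4611 = 2.3006 kJ/K (irreversible)

dS_gen = 2.3006 kJ/K, irreversible


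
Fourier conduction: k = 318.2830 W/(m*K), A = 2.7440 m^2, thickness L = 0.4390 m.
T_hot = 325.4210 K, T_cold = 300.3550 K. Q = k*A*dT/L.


dT = 25.0660 K
Q = 318.2830 * 2.7440 * 25.0660 / 0.4390 = 49867.5538 W

49867.5538 W


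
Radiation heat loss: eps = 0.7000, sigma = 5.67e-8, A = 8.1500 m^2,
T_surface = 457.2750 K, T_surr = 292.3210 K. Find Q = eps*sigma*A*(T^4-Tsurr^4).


T^4 = 4.3723e+10
Tsurr^4 = 7.3020e+09
Q = 0.7000 * 5.67e-8 * 8.1500 * 3.6421e+10 = 11781.2341 W

11781.2341 W


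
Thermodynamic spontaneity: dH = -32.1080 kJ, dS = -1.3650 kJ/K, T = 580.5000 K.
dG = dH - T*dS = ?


T*dS = 580.5000 * -1.3650 = -792.3825 kJ
dG = -32.1080 + 792.3825 = 760.2745 kJ (non-spontaneous)

dG = 760.2745 kJ, non-spontaneous


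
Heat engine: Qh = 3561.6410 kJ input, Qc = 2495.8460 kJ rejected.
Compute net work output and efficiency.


W = 3561.6410 - 2495.8460 = 1065.7950 kJ
eta = 1065.7950 / 3561.6410 = 0.2992 = 29.9243%

W = 1065.7950 kJ, eta = 29.9243%


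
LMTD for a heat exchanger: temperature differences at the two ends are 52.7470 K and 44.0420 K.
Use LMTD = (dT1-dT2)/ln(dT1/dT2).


dT1/dT2 = 1.1977
ln(dT1/dT2) = 0.1804
LMTD = 8.7050 / 0.1804 = 48.2637 K

48.2637 K


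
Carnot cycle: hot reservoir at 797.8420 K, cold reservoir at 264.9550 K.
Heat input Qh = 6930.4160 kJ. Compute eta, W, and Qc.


eta = 1 - 264.9550/797.8420 = 0.6679
W = 0.6679 * 6930.4160 = 4628.8972 kJ
Qc = 6930.4160 - 4628.8972 = 2301.5188 kJ

eta = 66.7910%, W = 4628.8972 kJ, Qc = 2301.5188 kJ


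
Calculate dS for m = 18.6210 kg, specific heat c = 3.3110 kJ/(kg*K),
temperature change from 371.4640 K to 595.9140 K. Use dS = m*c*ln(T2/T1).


T2/T1 = 1.6042
ln(T2/T1) = 0.4726
dS = 18.6210 * 3.3110 * 0.4726 = 29.1405 kJ/K

29.1405 kJ/K


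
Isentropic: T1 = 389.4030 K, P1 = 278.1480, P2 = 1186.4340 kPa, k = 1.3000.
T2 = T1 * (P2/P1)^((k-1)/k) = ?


(k-1)/k = 0.2308
(P2/P1)^exp = 1.3976
T2 = 389.4030 * 1.3976 = 544.2224 K

544.2224 K


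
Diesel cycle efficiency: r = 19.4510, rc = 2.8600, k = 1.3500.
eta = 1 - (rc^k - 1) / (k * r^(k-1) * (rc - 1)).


r^(k-1) = 2.8257
rc^k = 4.1314
eta = 0.5587 = 55.8675%

55.8675%


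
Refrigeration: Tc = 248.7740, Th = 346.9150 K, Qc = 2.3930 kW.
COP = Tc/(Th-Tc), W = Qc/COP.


COP = 248.7740 / 98.1410 = 2.5349
W = 2.3930 / 2.5349 = 0.9440 kW

COP = 2.5349, W = 0.9440 kW


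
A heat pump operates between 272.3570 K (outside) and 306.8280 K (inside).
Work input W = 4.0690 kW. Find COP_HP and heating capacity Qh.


COP = 306.8280 / 34.4710 = 8.9010
Qh = 8.9010 * 4.0690 = 36.2184 kW

COP = 8.9010, Qh = 36.2184 kW


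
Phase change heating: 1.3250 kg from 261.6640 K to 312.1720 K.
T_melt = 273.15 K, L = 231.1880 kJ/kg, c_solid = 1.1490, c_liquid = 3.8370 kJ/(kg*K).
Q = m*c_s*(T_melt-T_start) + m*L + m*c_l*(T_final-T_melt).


Q1 (sensible, solid) = 1.3250 * 1.1490 * 11.4860 = 17.4866 kJ
Q2 (latent) = 1.3250 * 231.1880 = 306.3241 kJ
Q3 (sensible, liquid) = 1.3250 * 3.8370 * 39.0220 = 198.3888 kJ
Q_total = 522.1995 kJ

522.1995 kJ


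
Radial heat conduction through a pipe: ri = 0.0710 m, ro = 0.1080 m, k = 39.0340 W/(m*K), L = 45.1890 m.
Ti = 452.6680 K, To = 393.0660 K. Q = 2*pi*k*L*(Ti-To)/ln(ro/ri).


dT = 59.6020 K
ln(ro/ri) = 0.4195
Q = 2*pi*39.0340*45.1890*59.6020 / 0.4195 = 1574834.4027 W

1574834.4027 W


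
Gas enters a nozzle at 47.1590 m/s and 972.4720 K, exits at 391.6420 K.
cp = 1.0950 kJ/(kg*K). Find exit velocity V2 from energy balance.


dT = 580.8300 K
2*cp*1000*dT = 1272017.7000
V1^2 = 2223.9713
V2 = sqrt(1274241.6713) = 1128.8231 m/s

1128.8231 m/s


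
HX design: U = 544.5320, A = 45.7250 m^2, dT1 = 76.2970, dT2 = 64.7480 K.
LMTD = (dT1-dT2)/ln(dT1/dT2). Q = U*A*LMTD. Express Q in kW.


LMTD = 70.3646 K
Q = 544.5320 * 45.7250 * 70.3646 = 1751989.0898 W = 1751.9891 kW

1751.9891 kW


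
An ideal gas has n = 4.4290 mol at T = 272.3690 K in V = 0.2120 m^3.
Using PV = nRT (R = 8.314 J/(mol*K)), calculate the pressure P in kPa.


P = nRT/V = 4.4290 * 8.314 * 272.3690 / 0.2120
= 10029.3636 / 0.2120 = 47308.3189 Pa = 47.3083 kPa

47.3083 kPa


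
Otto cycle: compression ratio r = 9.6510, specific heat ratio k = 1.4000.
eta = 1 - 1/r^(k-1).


r^(k-1) = 2.4764
eta = 1 - 1/2.4764 = 0.5962 = 59.6196%

59.6196%


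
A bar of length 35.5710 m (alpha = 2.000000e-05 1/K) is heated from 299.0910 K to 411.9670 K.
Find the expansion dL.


dT = 112.8760 K
dL = 2.000000e-05 * 35.5710 * 112.8760 = 0.080302 m
L_final = 35.651302 m

dL = 0.080302 m


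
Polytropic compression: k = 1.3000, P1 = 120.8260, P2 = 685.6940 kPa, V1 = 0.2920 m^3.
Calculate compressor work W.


(k-1)/k = 0.2308
(P2/P1)^exp = 1.4928
W = 4.3333 * 120.8260 * 0.2920 * (1.4928 - 1) = 75.3373 kJ

75.3373 kJ


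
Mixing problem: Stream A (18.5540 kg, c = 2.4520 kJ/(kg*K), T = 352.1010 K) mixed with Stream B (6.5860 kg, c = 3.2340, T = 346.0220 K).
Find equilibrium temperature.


num = 23388.5920
den = 66.7935
Tf = 350.1625 K

350.1625 K


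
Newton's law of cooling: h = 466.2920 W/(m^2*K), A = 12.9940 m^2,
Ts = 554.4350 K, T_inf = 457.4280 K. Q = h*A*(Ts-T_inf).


dT = 97.0070 K
Q = 466.2920 * 12.9940 * 97.0070 = 587765.2430 W

587765.2430 W


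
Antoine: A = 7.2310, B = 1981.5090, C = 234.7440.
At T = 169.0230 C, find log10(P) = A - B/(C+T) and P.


C+T = 403.7670
B/(C+T) = 4.9076
log10(P) = 7.2310 - 4.9076 = 2.3234
P = 10^2.3234 = 210.5932 mmHg

210.5932 mmHg


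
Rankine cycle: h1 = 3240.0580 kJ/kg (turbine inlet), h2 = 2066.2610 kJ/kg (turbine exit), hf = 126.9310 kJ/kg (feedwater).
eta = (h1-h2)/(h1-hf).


W = 1173.7970 kJ/kg
Q_in = 3113.1270 kJ/kg
eta = 0.3770 = 37.7048%

eta = 37.7048%


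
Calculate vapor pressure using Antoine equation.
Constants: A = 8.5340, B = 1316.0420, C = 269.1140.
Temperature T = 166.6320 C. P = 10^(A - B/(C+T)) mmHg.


C+T = 435.7460
B/(C+T) = 3.0202
log10(P) = 8.5340 - 3.0202 = 5.5138
P = 10^5.5138 = 326434.1370 mmHg

326434.1370 mmHg


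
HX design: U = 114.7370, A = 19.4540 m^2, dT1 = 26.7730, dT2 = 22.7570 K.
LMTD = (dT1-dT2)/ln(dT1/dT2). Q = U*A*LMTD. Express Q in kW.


LMTD = 24.7106 K
Q = 114.7370 * 19.4540 * 24.7106 = 55156.4469 W = 55.1564 kW

55.1564 kW


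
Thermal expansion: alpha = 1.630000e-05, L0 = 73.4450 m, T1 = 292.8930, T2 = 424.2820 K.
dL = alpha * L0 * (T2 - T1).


dT = 131.3890 K
dL = 1.630000e-05 * 73.4450 * 131.3890 = 0.157293 m
L_final = 73.602293 m

dL = 0.157293 m


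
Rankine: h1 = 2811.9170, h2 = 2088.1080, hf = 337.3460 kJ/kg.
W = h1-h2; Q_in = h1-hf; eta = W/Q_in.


W = 723.8090 kJ/kg
Q_in = 2474.5710 kJ/kg
eta = 0.2925 = 29.2499%

eta = 29.2499%


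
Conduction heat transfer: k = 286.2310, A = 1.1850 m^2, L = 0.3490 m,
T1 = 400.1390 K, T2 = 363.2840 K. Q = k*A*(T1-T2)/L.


dT = 36.8550 K
Q = 286.2310 * 1.1850 * 36.8550 / 0.3490 = 35818.3855 W

35818.3855 W


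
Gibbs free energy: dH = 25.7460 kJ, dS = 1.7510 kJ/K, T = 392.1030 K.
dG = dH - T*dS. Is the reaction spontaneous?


T*dS = 392.1030 * 1.7510 = 686.5724 kJ
dG = 25.7460 - 686.5724 = -660.8264 kJ (spontaneous)

dG = -660.8264 kJ, spontaneous


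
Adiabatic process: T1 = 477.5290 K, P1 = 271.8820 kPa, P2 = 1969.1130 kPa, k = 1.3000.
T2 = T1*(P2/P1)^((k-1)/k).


(k-1)/k = 0.2308
(P2/P1)^exp = 1.5792
T2 = 477.5290 * 1.5792 = 754.1122 K

754.1122 K


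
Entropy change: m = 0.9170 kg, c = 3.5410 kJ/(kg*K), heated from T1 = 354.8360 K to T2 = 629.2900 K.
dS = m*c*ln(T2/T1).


T2/T1 = 1.7735
ln(T2/T1) = 0.5729
dS = 0.9170 * 3.5410 * 0.5729 = 1.8604 kJ/K

1.8604 kJ/K


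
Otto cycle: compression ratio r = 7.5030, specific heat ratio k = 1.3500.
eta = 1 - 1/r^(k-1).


r^(k-1) = 2.0246
eta = 1 - 1/2.0246 = 0.5061 = 50.6067%

50.6067%


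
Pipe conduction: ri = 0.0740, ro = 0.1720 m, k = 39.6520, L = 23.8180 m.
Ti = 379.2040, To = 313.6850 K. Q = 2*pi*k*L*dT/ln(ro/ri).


dT = 65.5190 K
ln(ro/ri) = 0.8434
Q = 2*pi*39.6520*23.8180*65.5190 / 0.8434 = 460965.8899 W

460965.8899 W


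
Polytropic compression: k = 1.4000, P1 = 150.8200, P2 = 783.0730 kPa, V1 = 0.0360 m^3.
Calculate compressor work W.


(k-1)/k = 0.2857
(P2/P1)^exp = 1.6010
W = 3.5000 * 150.8200 * 0.0360 * (1.6010 - 1) = 11.4205 kJ

11.4205 kJ


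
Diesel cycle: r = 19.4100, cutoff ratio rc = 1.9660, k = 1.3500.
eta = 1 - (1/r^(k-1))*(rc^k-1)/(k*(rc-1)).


r^(k-1) = 2.8236
rc^k = 2.4908
eta = 0.5951 = 59.5147%

59.5147%


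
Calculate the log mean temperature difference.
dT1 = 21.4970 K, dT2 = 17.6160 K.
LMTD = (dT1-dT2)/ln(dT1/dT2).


dT1/dT2 = 1.2203
ln(dT1/dT2) = 0.1991
LMTD = 3.8810 / 0.1991 = 19.4921 K

19.4921 K


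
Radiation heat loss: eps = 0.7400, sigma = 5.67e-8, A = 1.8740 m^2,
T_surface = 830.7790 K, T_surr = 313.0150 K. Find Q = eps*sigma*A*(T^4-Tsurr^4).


T^4 = 4.7637e+11
Tsurr^4 = 9.5998e+09
Q = 0.7400 * 5.67e-8 * 1.8740 * 4.6677e+11 = 36701.6093 W

36701.6093 W


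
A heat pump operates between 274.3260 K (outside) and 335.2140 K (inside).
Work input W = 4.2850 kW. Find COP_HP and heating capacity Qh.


COP = 335.2140 / 60.8880 = 5.5054
Qh = 5.5054 * 4.2850 = 23.5907 kW

COP = 5.5054, Qh = 23.5907 kW


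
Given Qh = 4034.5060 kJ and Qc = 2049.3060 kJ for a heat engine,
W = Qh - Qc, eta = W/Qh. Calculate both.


W = 4034.5060 - 2049.3060 = 1985.2000 kJ
eta = 1985.2000 / 4034.5060 = 0.4921 = 49.2055%

W = 1985.2000 kJ, eta = 49.2055%


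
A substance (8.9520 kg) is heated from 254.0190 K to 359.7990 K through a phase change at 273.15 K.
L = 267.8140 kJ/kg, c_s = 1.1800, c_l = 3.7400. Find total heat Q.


Q1 (sensible, solid) = 8.9520 * 1.1800 * 19.1310 = 202.0876 kJ
Q2 (latent) = 8.9520 * 267.8140 = 2397.4709 kJ
Q3 (sensible, liquid) = 8.9520 * 3.7400 * 86.6490 = 2901.0501 kJ
Q_total = 5500.6087 kJ

5500.6087 kJ


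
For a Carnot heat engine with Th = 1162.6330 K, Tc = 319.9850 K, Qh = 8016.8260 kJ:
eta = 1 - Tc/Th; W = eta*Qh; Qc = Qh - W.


eta = 1 - 319.9850/1162.6330 = 0.7248
W = 0.7248 * 8016.8260 = 5810.3997 kJ
Qc = 8016.8260 - 5810.3997 = 2206.4263 kJ

eta = 72.4776%, W = 5810.3997 kJ, Qc = 2206.4263 kJ


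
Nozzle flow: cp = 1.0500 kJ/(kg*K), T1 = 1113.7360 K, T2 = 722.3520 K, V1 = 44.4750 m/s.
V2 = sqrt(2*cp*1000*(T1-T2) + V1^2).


dT = 391.3840 K
2*cp*1000*dT = 821906.4000
V1^2 = 1978.0256
V2 = sqrt(823884.4256) = 907.6808 m/s

907.6808 m/s


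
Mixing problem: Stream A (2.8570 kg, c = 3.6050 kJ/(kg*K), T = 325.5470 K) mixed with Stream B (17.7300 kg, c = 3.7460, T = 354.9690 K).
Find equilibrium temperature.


num = 26928.7934
den = 76.7161
Tf = 351.0190 K

351.0190 K


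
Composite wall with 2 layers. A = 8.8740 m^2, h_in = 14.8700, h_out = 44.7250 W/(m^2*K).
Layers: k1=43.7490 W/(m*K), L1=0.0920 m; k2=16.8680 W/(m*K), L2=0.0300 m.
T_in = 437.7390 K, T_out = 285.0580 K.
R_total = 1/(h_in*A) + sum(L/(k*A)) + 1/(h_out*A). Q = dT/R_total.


R_conv_in = 1/(14.8700*8.8740) = 0.0076
R_1 = 0.0920/(43.7490*8.8740) = 0.0002
R_2 = 0.0300/(16.8680*8.8740) = 0.0002
R_conv_out = 1/(44.7250*8.8740) = 0.0025
R_total = 0.0105 K/W
Q = 152.6810 / 0.0105 = 14492.3996 W

R_total = 0.0105 K/W, Q = 14492.3996 W


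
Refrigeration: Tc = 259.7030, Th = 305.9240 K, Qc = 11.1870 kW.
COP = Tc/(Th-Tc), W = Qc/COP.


COP = 259.7030 / 46.2210 = 5.6187
W = 11.1870 / 5.6187 = 1.9910 kW

COP = 5.6187, W = 1.9910 kW


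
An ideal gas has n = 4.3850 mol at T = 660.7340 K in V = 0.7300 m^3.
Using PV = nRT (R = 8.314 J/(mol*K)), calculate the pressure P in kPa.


P = nRT/V = 4.3850 * 8.314 * 660.7340 / 0.7300
= 24088.3068 / 0.7300 = 32997.6805 Pa = 32.9977 kPa

32.9977 kPa


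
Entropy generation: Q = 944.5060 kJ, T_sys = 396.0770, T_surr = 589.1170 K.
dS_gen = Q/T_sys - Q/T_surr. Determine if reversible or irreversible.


dS_sys = 944.5060/396.0770 = 2.3847 kJ/K
dS_surr = -944.5060/589.1170 = -1.6033 kJ/K
dS_gen = 2.3847 - 1.6033 = 0.7814 kJ/K (irreversible)

dS_gen = 0.7814 kJ/K, irreversible


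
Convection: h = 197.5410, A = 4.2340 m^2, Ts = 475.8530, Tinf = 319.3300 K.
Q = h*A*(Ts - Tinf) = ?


dT = 156.5230 K
Q = 197.5410 * 4.2340 * 156.5230 = 130914.0519 W

130914.0519 W


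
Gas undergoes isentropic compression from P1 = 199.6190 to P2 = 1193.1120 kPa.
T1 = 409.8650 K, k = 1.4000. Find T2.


(k-1)/k = 0.2857
(P2/P1)^exp = 1.6667
T2 = 409.8650 * 1.6667 = 683.1122 K

683.1122 K


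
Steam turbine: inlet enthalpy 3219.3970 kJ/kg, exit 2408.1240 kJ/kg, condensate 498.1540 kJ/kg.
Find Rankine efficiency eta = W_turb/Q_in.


W = 811.2730 kJ/kg
Q_in = 2721.2430 kJ/kg
eta = 0.2981 = 29.8126%

eta = 29.8126%


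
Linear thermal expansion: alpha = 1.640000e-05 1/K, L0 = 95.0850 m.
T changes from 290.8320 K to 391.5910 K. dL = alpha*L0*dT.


dT = 100.7590 K
dL = 1.640000e-05 * 95.0850 * 100.7590 = 0.157123 m
L_final = 95.242123 m

dL = 0.157123 m


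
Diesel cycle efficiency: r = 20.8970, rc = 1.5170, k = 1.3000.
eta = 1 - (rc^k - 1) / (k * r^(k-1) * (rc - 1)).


r^(k-1) = 2.4890
rc^k = 1.7190
eta = 0.5702 = 57.0184%

57.0184%


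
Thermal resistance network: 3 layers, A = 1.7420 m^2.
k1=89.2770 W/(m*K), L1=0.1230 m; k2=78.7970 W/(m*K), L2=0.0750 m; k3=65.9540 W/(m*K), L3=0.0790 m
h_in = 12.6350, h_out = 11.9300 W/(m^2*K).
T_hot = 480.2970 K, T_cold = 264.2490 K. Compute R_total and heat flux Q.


R_conv_in = 1/(12.6350*1.7420) = 0.0454
R_1 = 0.1230/(89.2770*1.7420) = 0.0008
R_2 = 0.0750/(78.7970*1.7420) = 0.0005
R_3 = 0.0790/(65.9540*1.7420) = 0.0007
R_conv_out = 1/(11.9300*1.7420) = 0.0481
R_total = 0.0956 K/W
Q = 216.0480 / 0.0956 = 2260.4636 W

R_total = 0.0956 K/W, Q = 2260.4636 W


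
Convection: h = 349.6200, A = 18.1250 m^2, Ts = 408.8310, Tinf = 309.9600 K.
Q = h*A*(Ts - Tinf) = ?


dT = 98.8710 K
Q = 349.6200 * 18.1250 * 98.8710 = 626531.9322 W

626531.9322 W


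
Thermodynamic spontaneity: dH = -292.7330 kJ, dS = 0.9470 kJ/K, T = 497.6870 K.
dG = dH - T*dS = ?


T*dS = 497.6870 * 0.9470 = 471.3096 kJ
dG = -292.7330 - 471.3096 = -764.0426 kJ (spontaneous)

dG = -764.0426 kJ, spontaneous


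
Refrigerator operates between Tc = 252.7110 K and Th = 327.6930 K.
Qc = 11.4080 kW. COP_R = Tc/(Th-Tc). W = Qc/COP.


COP = 252.7110 / 74.9820 = 3.3703
W = 11.4080 / 3.3703 = 3.3849 kW

COP = 3.3703, W = 3.3849 kW


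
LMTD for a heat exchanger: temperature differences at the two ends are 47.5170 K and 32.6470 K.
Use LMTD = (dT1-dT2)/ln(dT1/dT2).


dT1/dT2 = 1.4555
ln(dT1/dT2) = 0.3753
LMTD = 14.8700 / 0.3753 = 39.6180 K

39.6180 K


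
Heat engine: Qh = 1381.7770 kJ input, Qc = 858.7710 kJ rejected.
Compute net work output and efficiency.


W = 1381.7770 - 858.7710 = 523.0060 kJ
eta = 523.0060 / 1381.7770 = 0.3785 = 37.8502%

W = 523.0060 kJ, eta = 37.8502%


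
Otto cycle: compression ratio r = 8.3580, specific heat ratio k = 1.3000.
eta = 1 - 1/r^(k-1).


r^(k-1) = 1.8907
eta = 1 - 1/1.8907 = 0.4711 = 47.1105%

47.1105%


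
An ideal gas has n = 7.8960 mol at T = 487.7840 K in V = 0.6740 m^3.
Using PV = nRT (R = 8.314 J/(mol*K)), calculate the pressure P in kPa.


P = nRT/V = 7.8960 * 8.314 * 487.7840 / 0.6740
= 32021.7240 / 0.6740 = 47509.9763 Pa = 47.5100 kPa

47.5100 kPa


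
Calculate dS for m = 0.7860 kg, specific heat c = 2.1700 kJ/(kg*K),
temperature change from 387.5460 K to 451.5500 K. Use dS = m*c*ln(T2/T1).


T2/T1 = 1.1652
ln(T2/T1) = 0.1529
dS = 0.7860 * 2.1700 * 0.1529 = 0.2607 kJ/K

0.2607 kJ/K


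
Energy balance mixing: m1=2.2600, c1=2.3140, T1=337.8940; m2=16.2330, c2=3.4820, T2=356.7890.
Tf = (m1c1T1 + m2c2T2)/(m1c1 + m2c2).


num = 21933.9578
den = 61.7529
Tf = 355.1888 K

355.1888 K


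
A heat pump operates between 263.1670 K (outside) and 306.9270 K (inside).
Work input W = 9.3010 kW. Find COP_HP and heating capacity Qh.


COP = 306.9270 / 43.7600 = 7.0139
Qh = 7.0139 * 9.3010 = 65.2360 kW

COP = 7.0139, Qh = 65.2360 kW


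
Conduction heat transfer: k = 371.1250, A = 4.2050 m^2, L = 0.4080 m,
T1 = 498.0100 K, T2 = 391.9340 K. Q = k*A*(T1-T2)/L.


dT = 106.0760 K
Q = 371.1250 * 4.2050 * 106.0760 / 0.4080 = 405735.6627 W

405735.6627 W


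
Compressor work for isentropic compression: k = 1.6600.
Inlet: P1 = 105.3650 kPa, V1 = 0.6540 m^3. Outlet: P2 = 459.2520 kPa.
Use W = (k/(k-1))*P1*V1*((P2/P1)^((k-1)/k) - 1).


(k-1)/k = 0.3976
(P2/P1)^exp = 1.7956
W = 2.5152 * 105.3650 * 0.6540 * (1.7956 - 1) = 137.8841 kJ

137.8841 kJ


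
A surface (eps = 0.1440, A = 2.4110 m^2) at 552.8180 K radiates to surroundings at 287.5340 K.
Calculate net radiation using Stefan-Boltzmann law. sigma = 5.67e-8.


T^4 = 9.3396e+10
Tsurr^4 = 6.8353e+09
Q = 0.1440 * 5.67e-8 * 2.4110 * 8.6561e+10 = 1703.9782 W

1703.9782 W


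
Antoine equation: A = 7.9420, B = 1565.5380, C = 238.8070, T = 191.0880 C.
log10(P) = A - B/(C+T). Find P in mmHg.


C+T = 429.8950
B/(C+T) = 3.6417
log10(P) = 7.9420 - 3.6417 = 4.3003
P = 10^4.3003 = 19967.5466 mmHg

19967.5466 mmHg


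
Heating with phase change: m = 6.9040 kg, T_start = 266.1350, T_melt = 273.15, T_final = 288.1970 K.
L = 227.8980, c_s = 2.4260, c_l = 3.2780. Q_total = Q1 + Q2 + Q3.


Q1 (sensible, solid) = 6.9040 * 2.4260 * 7.0150 = 117.4950 kJ
Q2 (latent) = 6.9040 * 227.8980 = 1573.4078 kJ
Q3 (sensible, liquid) = 6.9040 * 3.2780 * 15.0470 = 340.5334 kJ
Q_total = 2031.4361 kJ

2031.4361 kJ


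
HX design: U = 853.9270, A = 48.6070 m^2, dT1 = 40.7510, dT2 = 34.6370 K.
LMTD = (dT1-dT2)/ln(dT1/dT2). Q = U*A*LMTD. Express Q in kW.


LMTD = 37.6112 K
Q = 853.9270 * 48.6070 * 37.6112 = 1561122.2208 W = 1561.1222 kW

1561.1222 kW


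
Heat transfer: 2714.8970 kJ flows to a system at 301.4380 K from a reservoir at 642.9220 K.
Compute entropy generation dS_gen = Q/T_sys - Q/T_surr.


dS_sys = 2714.8970/301.4380 = 9.0065 kJ/K
dS_surr = -2714.8970/642.9220 = -4.2227 kJ/K
dS_gen = 9.0065 - 4.2227 = 4.7837 kJ/K (irreversible)

dS_gen = 4.7837 kJ/K, irreversible


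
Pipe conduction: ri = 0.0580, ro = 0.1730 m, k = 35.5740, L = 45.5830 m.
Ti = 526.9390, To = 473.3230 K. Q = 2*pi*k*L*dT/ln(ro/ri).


dT = 53.6160 K
ln(ro/ri) = 1.0928
Q = 2*pi*35.5740*45.5830*53.6160 / 1.0928 = 499861.7326 W

499861.7326 W


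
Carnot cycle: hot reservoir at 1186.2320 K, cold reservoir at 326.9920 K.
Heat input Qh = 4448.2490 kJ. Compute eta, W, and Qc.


eta = 1 - 326.9920/1186.2320 = 0.7243
W = 0.7243 * 4448.2490 = 3222.0624 kJ
Qc = 4448.2490 - 3222.0624 = 1226.1866 kJ

eta = 72.4344%, W = 3222.0624 kJ, Qc = 1226.1866 kJ


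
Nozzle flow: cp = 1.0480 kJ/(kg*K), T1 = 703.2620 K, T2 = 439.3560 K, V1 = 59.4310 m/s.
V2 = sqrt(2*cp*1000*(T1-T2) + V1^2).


dT = 263.9060 K
2*cp*1000*dT = 553146.9760
V1^2 = 3532.0438
V2 = sqrt(556679.0198) = 746.1093 m/s

746.1093 m/s


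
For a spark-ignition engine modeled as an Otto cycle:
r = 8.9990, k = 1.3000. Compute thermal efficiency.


r^(k-1) = 1.9331
eta = 1 - 1/1.9331 = 0.4827 = 48.2701%

48.2701%


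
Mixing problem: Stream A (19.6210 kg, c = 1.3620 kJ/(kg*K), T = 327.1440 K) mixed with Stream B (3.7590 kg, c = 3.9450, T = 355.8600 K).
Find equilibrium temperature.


num = 14019.6702
den = 41.5531
Tf = 337.3920 K

337.3920 K


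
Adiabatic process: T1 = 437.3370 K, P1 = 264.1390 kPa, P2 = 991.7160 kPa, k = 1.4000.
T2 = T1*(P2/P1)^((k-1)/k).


(k-1)/k = 0.2857
(P2/P1)^exp = 1.4593
T2 = 437.3370 * 1.4593 = 638.2264 K

638.2264 K


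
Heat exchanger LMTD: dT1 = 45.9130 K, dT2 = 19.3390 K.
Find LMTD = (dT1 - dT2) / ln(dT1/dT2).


dT1/dT2 = 2.3741
ln(dT1/dT2) = 0.8646
LMTD = 26.5740 / 0.8646 = 30.7347 K

30.7347 K


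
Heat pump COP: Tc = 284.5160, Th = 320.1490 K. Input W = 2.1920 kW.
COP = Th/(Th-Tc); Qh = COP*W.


COP = 320.1490 / 35.6330 = 8.9846
Qh = 8.9846 * 2.1920 = 19.6943 kW

COP = 8.9846, Qh = 19.6943 kW


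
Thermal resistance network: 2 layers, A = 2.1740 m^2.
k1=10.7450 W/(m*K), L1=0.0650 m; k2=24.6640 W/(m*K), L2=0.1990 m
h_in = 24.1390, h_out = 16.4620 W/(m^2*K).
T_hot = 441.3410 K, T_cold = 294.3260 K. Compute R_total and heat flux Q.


R_conv_in = 1/(24.1390*2.1740) = 0.0191
R_1 = 0.0650/(10.7450*2.1740) = 0.0028
R_2 = 0.1990/(24.6640*2.1740) = 0.0037
R_conv_out = 1/(16.4620*2.1740) = 0.0279
R_total = 0.0535 K/W
Q = 147.0150 / 0.0535 = 2748.3820 W

R_total = 0.0535 K/W, Q = 2748.3820 W


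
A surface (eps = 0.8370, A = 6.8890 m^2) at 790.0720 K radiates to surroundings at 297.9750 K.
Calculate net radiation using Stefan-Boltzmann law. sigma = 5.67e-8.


T^4 = 3.8964e+11
Tsurr^4 = 7.8835e+09
Q = 0.8370 * 5.67e-8 * 6.8890 * 3.8176e+11 = 124811.4275 W

124811.4275 W


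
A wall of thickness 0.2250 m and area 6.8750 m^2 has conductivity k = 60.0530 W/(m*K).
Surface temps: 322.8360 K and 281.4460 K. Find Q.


dT = 41.3900 K
Q = 60.0530 * 6.8750 * 41.3900 / 0.2250 = 75948.6955 W

75948.6955 W


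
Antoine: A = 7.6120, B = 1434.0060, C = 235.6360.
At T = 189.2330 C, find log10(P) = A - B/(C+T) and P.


C+T = 424.8690
B/(C+T) = 3.3752
log10(P) = 7.6120 - 3.3752 = 4.2368
P = 10^4.2368 = 17251.5407 mmHg

17251.5407 mmHg


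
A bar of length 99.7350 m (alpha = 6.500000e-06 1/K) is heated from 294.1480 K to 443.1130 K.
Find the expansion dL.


dT = 148.9650 K
dL = 6.500000e-06 * 99.7350 * 148.9650 = 0.096571 m
L_final = 99.831571 m

dL = 0.096571 m


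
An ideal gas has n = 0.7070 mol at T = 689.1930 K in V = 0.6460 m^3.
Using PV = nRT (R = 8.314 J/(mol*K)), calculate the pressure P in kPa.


P = nRT/V = 0.7070 * 8.314 * 689.1930 / 0.6460
= 4051.0751 / 0.6460 = 6271.0140 Pa = 6.2710 kPa

6.2710 kPa


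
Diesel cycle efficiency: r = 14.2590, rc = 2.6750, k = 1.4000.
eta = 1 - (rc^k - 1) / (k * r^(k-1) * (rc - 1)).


r^(k-1) = 2.8949
rc^k = 3.9651
eta = 0.5632 = 56.3223%

56.3223%


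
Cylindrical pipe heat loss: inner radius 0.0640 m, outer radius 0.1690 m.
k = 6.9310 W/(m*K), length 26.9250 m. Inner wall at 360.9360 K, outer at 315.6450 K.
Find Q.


dT = 45.2910 K
ln(ro/ri) = 0.9710
Q = 2*pi*6.9310*26.9250*45.2910 / 0.9710 = 54691.1641 W

54691.1641 W


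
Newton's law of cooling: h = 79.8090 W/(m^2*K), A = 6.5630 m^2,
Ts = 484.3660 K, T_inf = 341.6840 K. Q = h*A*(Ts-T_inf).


dT = 142.6820 K
Q = 79.8090 * 6.5630 * 142.6820 = 74734.9007 W

74734.9007 W


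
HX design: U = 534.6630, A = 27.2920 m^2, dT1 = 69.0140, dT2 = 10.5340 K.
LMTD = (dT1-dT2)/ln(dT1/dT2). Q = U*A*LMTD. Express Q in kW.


LMTD = 31.1113 K
Q = 534.6630 * 27.2920 * 31.1113 = 453977.1818 W = 453.9772 kW

453.9772 kW


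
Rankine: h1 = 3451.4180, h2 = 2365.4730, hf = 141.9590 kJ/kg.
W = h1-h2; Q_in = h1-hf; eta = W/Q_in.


W = 1085.9450 kJ/kg
Q_in = 3309.4590 kJ/kg
eta = 0.3281 = 32.8134%

eta = 32.8134%


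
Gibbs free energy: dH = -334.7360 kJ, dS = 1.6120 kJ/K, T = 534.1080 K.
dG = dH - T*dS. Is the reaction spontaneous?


T*dS = 534.1080 * 1.6120 = 860.9821 kJ
dG = -334.7360 - 860.9821 = -1195.7181 kJ (spontaneous)

dG = -1195.7181 kJ, spontaneous
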